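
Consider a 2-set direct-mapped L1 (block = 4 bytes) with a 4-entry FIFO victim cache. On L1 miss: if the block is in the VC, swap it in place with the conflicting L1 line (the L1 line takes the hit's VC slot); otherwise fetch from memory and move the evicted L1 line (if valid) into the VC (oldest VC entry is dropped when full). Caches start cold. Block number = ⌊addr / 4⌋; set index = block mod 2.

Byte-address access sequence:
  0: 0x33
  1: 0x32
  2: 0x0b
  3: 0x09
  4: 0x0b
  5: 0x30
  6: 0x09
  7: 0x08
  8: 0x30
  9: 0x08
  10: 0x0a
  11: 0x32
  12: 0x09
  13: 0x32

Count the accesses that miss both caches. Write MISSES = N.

0: 0x33 (blk 12, set 0) → MISS  vc=[]
1: 0x32 (blk 12, set 0) → L1-HIT  vc=[]
2: 0xb (blk 2, set 0) → MISS  vc=[12]
3: 0x9 (blk 2, set 0) → L1-HIT  vc=[12]
4: 0xb (blk 2, set 0) → L1-HIT  vc=[12]
5: 0x30 (blk 12, set 0) → VC-HIT  vc=[2]
6: 0x9 (blk 2, set 0) → VC-HIT  vc=[12]
7: 0x8 (blk 2, set 0) → L1-HIT  vc=[12]
8: 0x30 (blk 12, set 0) → VC-HIT  vc=[2]
9: 0x8 (blk 2, set 0) → VC-HIT  vc=[12]
10: 0xa (blk 2, set 0) → L1-HIT  vc=[12]
11: 0x32 (blk 12, set 0) → VC-HIT  vc=[2]
12: 0x9 (blk 2, set 0) → VC-HIT  vc=[12]
13: 0x32 (blk 12, set 0) → VC-HIT  vc=[2]

MISSES = 2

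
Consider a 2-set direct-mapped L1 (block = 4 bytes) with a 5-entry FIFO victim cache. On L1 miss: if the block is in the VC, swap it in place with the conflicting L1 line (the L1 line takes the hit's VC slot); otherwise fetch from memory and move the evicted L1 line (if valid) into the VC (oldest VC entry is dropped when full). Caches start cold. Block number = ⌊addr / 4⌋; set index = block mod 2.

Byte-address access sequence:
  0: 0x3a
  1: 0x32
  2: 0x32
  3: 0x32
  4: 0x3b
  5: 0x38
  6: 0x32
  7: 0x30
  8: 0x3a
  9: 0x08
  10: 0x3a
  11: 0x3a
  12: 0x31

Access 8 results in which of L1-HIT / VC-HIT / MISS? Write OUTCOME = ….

OUTCOME = VC-HIT

#0 0x3a→b14/s0 MISS; vc=[]
#1 0x32→b12/s0 MISS; vc=[14]
#2 0x32→b12/s0 L1-HIT; vc=[14]
#3 0x32→b12/s0 L1-HIT; vc=[14]
#4 0x3b→b14/s0 VC-HIT; vc=[12]
#5 0x38→b14/s0 L1-HIT; vc=[12]
#6 0x32→b12/s0 VC-HIT; vc=[14]
#7 0x30→b12/s0 L1-HIT; vc=[14]
#8 0x3a→b14/s0 VC-HIT; vc=[12]
#9 0x8→b2/s0 MISS; vc=[12,14]
#10 0x3a→b14/s0 VC-HIT; vc=[12,2]
#11 0x3a→b14/s0 L1-HIT; vc=[12,2]
#12 0x31→b12/s0 VC-HIT; vc=[14,2]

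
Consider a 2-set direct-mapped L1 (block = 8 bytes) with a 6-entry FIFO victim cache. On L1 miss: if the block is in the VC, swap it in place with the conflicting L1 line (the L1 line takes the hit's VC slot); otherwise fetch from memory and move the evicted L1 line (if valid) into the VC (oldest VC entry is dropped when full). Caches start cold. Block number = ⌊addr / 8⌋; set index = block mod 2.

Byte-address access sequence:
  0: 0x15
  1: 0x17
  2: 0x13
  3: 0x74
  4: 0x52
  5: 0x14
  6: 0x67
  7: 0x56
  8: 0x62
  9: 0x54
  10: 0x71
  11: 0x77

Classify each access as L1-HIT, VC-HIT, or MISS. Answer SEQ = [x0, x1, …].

0: 0x15 (blk 2, set 0) → MISS  vc=[]
1: 0x17 (blk 2, set 0) → L1-HIT  vc=[]
2: 0x13 (blk 2, set 0) → L1-HIT  vc=[]
3: 0x74 (blk 14, set 0) → MISS  vc=[2]
4: 0x52 (blk 10, set 0) → MISS  vc=[2, 14]
5: 0x14 (blk 2, set 0) → VC-HIT  vc=[10, 14]
6: 0x67 (blk 12, set 0) → MISS  vc=[10, 14, 2]
7: 0x56 (blk 10, set 0) → VC-HIT  vc=[12, 14, 2]
8: 0x62 (blk 12, set 0) → VC-HIT  vc=[10, 14, 2]
9: 0x54 (blk 10, set 0) → VC-HIT  vc=[12, 14, 2]
10: 0x71 (blk 14, set 0) → VC-HIT  vc=[12, 10, 2]
11: 0x77 (blk 14, set 0) → L1-HIT  vc=[12, 10, 2]

SEQ = [MISS, L1-HIT, L1-HIT, MISS, MISS, VC-HIT, MISS, VC-HIT, VC-HIT, VC-HIT, VC-HIT, L1-HIT]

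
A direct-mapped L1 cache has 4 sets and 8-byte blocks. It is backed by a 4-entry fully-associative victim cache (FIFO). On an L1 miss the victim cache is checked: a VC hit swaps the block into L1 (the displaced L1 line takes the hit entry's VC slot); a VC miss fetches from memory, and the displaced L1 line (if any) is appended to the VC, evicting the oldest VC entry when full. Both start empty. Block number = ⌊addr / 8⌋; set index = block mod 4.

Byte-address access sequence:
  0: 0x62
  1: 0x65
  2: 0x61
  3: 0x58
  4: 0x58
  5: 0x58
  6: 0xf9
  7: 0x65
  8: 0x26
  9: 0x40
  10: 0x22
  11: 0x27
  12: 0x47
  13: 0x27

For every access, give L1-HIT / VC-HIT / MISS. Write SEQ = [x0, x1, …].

SEQ = [MISS, L1-HIT, L1-HIT, MISS, L1-HIT, L1-HIT, MISS, L1-HIT, MISS, MISS, VC-HIT, L1-HIT, VC-HIT, VC-HIT]

#0 0x62→b12/s0 MISS; vc=[]
#1 0x65→b12/s0 L1-HIT; vc=[]
#2 0x61→b12/s0 L1-HIT; vc=[]
#3 0x58→b11/s3 MISS; vc=[]
#4 0x58→b11/s3 L1-HIT; vc=[]
#5 0x58→b11/s3 L1-HIT; vc=[]
#6 0xf9→b31/s3 MISS; vc=[11]
#7 0x65→b12/s0 L1-HIT; vc=[11]
#8 0x26→b4/s0 MISS; vc=[11,12]
#9 0x40→b8/s0 MISS; vc=[11,12,4]
#10 0x22→b4/s0 VC-HIT; vc=[11,12,8]
#11 0x27→b4/s0 L1-HIT; vc=[11,12,8]
#12 0x47→b8/s0 VC-HIT; vc=[11,12,4]
#13 0x27→b4/s0 VC-HIT; vc=[11,12,8]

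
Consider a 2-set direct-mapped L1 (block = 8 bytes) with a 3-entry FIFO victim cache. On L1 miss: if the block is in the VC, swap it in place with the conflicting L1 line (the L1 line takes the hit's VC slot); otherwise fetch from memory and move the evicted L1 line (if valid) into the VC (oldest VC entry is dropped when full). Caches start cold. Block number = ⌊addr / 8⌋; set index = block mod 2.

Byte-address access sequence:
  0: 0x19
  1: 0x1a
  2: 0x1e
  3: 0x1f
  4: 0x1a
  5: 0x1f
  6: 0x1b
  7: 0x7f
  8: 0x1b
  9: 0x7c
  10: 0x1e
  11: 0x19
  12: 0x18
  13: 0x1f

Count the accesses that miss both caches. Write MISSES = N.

MISSES = 2

  [0] addr=0x19 blk=3 s=1: MISS | VC []
  [1] addr=0x1a blk=3 s=1: L1-HIT | VC []
  [2] addr=0x1e blk=3 s=1: L1-HIT | VC []
  [3] addr=0x1f blk=3 s=1: L1-HIT | VC []
  [4] addr=0x1a blk=3 s=1: L1-HIT | VC []
  [5] addr=0x1f blk=3 s=1: L1-HIT | VC []
  [6] addr=0x1b blk=3 s=1: L1-HIT | VC []
  [7] addr=0x7f blk=15 s=1: MISS | VC [3]
  [8] addr=0x1b blk=3 s=1: VC-HIT | VC [15]
  [9] addr=0x7c blk=15 s=1: VC-HIT | VC [3]
  [10] addr=0x1e blk=3 s=1: VC-HIT | VC [15]
  [11] addr=0x19 blk=3 s=1: L1-HIT | VC [15]
  [12] addr=0x18 blk=3 s=1: L1-HIT | VC [15]
  [13] addr=0x1f blk=3 s=1: L1-HIT | VC [15]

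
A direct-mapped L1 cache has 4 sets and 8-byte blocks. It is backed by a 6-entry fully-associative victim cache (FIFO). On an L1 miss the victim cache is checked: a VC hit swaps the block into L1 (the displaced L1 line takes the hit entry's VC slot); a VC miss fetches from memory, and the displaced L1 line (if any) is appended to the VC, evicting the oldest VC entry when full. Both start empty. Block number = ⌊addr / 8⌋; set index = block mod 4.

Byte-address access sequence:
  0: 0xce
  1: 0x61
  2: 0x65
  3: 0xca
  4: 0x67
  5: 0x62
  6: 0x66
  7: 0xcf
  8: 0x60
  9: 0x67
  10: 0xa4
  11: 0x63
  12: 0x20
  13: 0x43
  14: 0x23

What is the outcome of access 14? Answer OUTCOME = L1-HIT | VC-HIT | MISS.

  [0] addr=0xce blk=25 s=1: MISS | VC []
  [1] addr=0x61 blk=12 s=0: MISS | VC []
  [2] addr=0x65 blk=12 s=0: L1-HIT | VC []
  [3] addr=0xca blk=25 s=1: L1-HIT | VC []
  [4] addr=0x67 blk=12 s=0: L1-HIT | VC []
  [5] addr=0x62 blk=12 s=0: L1-HIT | VC []
  [6] addr=0x66 blk=12 s=0: L1-HIT | VC []
  [7] addr=0xcf blk=25 s=1: L1-HIT | VC []
  [8] addr=0x60 blk=12 s=0: L1-HIT | VC []
  [9] addr=0x67 blk=12 s=0: L1-HIT | VC []
  [10] addr=0xa4 blk=20 s=0: MISS | VC [12]
  [11] addr=0x63 blk=12 s=0: VC-HIT | VC [20]
  [12] addr=0x20 blk=4 s=0: MISS | VC [20, 12]
  [13] addr=0x43 blk=8 s=0: MISS | VC [20, 12, 4]
  [14] addr=0x23 blk=4 s=0: VC-HIT | VC [20, 12, 8]

OUTCOME = VC-HIT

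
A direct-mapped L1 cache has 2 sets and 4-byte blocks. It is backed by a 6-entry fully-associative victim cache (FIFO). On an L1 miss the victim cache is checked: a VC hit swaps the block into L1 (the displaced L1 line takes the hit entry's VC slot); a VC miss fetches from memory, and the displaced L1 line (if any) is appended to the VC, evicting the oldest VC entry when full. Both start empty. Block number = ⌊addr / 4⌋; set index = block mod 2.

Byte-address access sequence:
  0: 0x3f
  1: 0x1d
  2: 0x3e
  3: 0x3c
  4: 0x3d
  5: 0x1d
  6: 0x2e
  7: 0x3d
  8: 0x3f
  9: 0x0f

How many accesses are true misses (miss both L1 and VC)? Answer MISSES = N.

0: 0x3f (blk 15, set 1) → MISS  vc=[]
1: 0x1d (blk 7, set 1) → MISS  vc=[15]
2: 0x3e (blk 15, set 1) → VC-HIT  vc=[7]
3: 0x3c (blk 15, set 1) → L1-HIT  vc=[7]
4: 0x3d (blk 15, set 1) → L1-HIT  vc=[7]
5: 0x1d (blk 7, set 1) → VC-HIT  vc=[15]
6: 0x2e (blk 11, set 1) → MISS  vc=[15, 7]
7: 0x3d (blk 15, set 1) → VC-HIT  vc=[11, 7]
8: 0x3f (blk 15, set 1) → L1-HIT  vc=[11, 7]
9: 0xf (blk 3, set 1) → MISS  vc=[11, 7, 15]

MISSES = 4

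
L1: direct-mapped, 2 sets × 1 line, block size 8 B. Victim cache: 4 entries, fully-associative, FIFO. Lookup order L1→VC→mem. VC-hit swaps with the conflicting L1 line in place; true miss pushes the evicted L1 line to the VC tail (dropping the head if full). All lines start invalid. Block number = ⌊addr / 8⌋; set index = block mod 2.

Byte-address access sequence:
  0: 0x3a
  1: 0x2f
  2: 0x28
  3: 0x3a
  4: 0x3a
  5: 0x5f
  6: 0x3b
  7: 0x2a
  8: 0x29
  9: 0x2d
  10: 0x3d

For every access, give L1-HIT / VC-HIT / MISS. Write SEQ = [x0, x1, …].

#0 0x3a→b7/s1 MISS; vc=[]
#1 0x2f→b5/s1 MISS; vc=[7]
#2 0x28→b5/s1 L1-HIT; vc=[7]
#3 0x3a→b7/s1 VC-HIT; vc=[5]
#4 0x3a→b7/s1 L1-HIT; vc=[5]
#5 0x5f→b11/s1 MISS; vc=[5,7]
#6 0x3b→b7/s1 VC-HIT; vc=[5,11]
#7 0x2a→b5/s1 VC-HIT; vc=[7,11]
#8 0x29→b5/s1 L1-HIT; vc=[7,11]
#9 0x2d→b5/s1 L1-HIT; vc=[7,11]
#10 0x3d→b7/s1 VC-HIT; vc=[5,11]

SEQ = [MISS, MISS, L1-HIT, VC-HIT, L1-HIT, MISS, VC-HIT, VC-HIT, L1-HIT, L1-HIT, VC-HIT]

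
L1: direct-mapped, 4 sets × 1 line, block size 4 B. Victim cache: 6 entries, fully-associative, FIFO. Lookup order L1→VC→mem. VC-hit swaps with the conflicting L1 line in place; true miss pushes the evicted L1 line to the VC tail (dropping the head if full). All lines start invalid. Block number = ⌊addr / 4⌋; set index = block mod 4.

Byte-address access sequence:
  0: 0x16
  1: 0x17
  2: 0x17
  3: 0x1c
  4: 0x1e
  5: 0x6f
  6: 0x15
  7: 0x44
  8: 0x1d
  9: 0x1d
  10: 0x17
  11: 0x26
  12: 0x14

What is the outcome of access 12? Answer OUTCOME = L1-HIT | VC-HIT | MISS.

OUTCOME = VC-HIT

#0 0x16→b5/s1 MISS; vc=[]
#1 0x17→b5/s1 L1-HIT; vc=[]
#2 0x17→b5/s1 L1-HIT; vc=[]
#3 0x1c→b7/s3 MISS; vc=[]
#4 0x1e→b7/s3 L1-HIT; vc=[]
#5 0x6f→b27/s3 MISS; vc=[7]
#6 0x15→b5/s1 L1-HIT; vc=[7]
#7 0x44→b17/s1 MISS; vc=[7,5]
#8 0x1d→b7/s3 VC-HIT; vc=[27,5]
#9 0x1d→b7/s3 L1-HIT; vc=[27,5]
#10 0x17→b5/s1 VC-HIT; vc=[27,17]
#11 0x26→b9/s1 MISS; vc=[27,17,5]
#12 0x14→b5/s1 VC-HIT; vc=[27,17,9]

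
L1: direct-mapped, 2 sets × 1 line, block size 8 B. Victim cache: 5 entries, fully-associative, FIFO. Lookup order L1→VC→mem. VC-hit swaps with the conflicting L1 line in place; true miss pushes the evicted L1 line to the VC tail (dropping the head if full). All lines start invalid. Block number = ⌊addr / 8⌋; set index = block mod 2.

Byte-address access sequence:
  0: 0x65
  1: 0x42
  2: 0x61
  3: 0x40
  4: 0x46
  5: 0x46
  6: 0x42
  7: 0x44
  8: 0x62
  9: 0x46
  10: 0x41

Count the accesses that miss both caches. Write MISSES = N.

MISSES = 2

  [0] addr=0x65 blk=12 s=0: MISS | VC []
  [1] addr=0x42 blk=8 s=0: MISS | VC [12]
  [2] addr=0x61 blk=12 s=0: VC-HIT | VC [8]
  [3] addr=0x40 blk=8 s=0: VC-HIT | VC [12]
  [4] addr=0x46 blk=8 s=0: L1-HIT | VC [12]
  [5] addr=0x46 blk=8 s=0: L1-HIT | VC [12]
  [6] addr=0x42 blk=8 s=0: L1-HIT | VC [12]
  [7] addr=0x44 blk=8 s=0: L1-HIT | VC [12]
  [8] addr=0x62 blk=12 s=0: VC-HIT | VC [8]
  [9] addr=0x46 blk=8 s=0: VC-HIT | VC [12]
  [10] addr=0x41 blk=8 s=0: L1-HIT | VC [12]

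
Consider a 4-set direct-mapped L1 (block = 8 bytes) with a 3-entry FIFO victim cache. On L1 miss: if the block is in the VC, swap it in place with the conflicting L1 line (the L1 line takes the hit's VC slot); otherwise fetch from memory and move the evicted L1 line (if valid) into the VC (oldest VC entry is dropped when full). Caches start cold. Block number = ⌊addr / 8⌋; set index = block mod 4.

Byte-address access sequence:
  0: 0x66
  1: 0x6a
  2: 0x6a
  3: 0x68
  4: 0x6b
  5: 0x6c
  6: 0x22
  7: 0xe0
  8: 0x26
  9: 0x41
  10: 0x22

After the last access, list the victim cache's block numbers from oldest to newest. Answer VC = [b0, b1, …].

VC = [12, 28, 8]

0: 0x66 (blk 12, set 0) → MISS  vc=[]
1: 0x6a (blk 13, set 1) → MISS  vc=[]
2: 0x6a (blk 13, set 1) → L1-HIT  vc=[]
3: 0x68 (blk 13, set 1) → L1-HIT  vc=[]
4: 0x6b (blk 13, set 1) → L1-HIT  vc=[]
5: 0x6c (blk 13, set 1) → L1-HIT  vc=[]
6: 0x22 (blk 4, set 0) → MISS  vc=[12]
7: 0xe0 (blk 28, set 0) → MISS  vc=[12, 4]
8: 0x26 (blk 4, set 0) → VC-HIT  vc=[12, 28]
9: 0x41 (blk 8, set 0) → MISS  vc=[12, 28, 4]
10: 0x22 (blk 4, set 0) → VC-HIT  vc=[12, 28, 8]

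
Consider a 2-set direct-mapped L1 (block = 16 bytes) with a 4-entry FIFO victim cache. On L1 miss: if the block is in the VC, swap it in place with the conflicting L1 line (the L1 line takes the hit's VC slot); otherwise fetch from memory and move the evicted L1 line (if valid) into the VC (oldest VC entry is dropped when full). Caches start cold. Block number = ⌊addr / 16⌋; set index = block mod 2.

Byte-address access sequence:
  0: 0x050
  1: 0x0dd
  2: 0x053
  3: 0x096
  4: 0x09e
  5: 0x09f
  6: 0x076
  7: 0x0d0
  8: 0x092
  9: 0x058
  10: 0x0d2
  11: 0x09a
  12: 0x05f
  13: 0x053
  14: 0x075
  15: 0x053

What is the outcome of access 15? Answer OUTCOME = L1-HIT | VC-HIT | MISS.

0: 0x50 (blk 5, set 1) → MISS  vc=[]
1: 0xdd (blk 13, set 1) → MISS  vc=[5]
2: 0x53 (blk 5, set 1) → VC-HIT  vc=[13]
3: 0x96 (blk 9, set 1) → MISS  vc=[13, 5]
4: 0x9e (blk 9, set 1) → L1-HIT  vc=[13, 5]
5: 0x9f (blk 9, set 1) → L1-HIT  vc=[13, 5]
6: 0x76 (blk 7, set 1) → MISS  vc=[13, 5, 9]
7: 0xd0 (blk 13, set 1) → VC-HIT  vc=[7, 5, 9]
8: 0x92 (blk 9, set 1) → VC-HIT  vc=[7, 5, 13]
9: 0x58 (blk 5, set 1) → VC-HIT  vc=[7, 9, 13]
10: 0xd2 (blk 13, set 1) → VC-HIT  vc=[7, 9, 5]
11: 0x9a (blk 9, set 1) → VC-HIT  vc=[7, 13, 5]
12: 0x5f (blk 5, set 1) → VC-HIT  vc=[7, 13, 9]
13: 0x53 (blk 5, set 1) → L1-HIT  vc=[7, 13, 9]
14: 0x75 (blk 7, set 1) → VC-HIT  vc=[5, 13, 9]
15: 0x53 (blk 5, set 1) → VC-HIT  vc=[7, 13, 9]

OUTCOME = VC-HIT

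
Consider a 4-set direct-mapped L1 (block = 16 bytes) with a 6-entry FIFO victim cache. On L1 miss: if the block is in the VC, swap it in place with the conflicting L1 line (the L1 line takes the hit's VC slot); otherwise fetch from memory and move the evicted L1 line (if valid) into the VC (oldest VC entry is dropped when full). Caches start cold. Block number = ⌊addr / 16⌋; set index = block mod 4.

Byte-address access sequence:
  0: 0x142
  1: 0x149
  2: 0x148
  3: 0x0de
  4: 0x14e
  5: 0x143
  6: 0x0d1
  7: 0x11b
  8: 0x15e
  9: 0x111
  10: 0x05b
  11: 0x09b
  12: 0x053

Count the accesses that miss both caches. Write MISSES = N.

#0 0x142→b20/s0 MISS; vc=[]
#1 0x149→b20/s0 L1-HIT; vc=[]
#2 0x148→b20/s0 L1-HIT; vc=[]
#3 0xde→b13/s1 MISS; vc=[]
#4 0x14e→b20/s0 L1-HIT; vc=[]
#5 0x143→b20/s0 L1-HIT; vc=[]
#6 0xd1→b13/s1 L1-HIT; vc=[]
#7 0x11b→b17/s1 MISS; vc=[13]
#8 0x15e→b21/s1 MISS; vc=[13,17]
#9 0x111→b17/s1 VC-HIT; vc=[13,21]
#10 0x5b→b5/s1 MISS; vc=[13,21,17]
#11 0x9b→b9/s1 MISS; vc=[13,21,17,5]
#12 0x53→b5/s1 VC-HIT; vc=[13,21,17,9]

MISSES = 6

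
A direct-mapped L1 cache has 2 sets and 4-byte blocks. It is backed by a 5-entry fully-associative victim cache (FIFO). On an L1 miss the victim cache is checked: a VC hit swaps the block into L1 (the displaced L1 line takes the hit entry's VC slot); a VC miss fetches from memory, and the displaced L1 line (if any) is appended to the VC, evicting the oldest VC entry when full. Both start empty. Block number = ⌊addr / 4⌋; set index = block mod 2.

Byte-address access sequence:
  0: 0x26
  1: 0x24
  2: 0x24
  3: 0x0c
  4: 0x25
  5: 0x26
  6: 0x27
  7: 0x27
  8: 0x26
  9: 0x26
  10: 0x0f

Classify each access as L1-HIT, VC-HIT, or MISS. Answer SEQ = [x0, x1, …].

SEQ = [MISS, L1-HIT, L1-HIT, MISS, VC-HIT, L1-HIT, L1-HIT, L1-HIT, L1-HIT, L1-HIT, VC-HIT]

  [0] addr=0x26 blk=9 s=1: MISS | VC []
  [1] addr=0x24 blk=9 s=1: L1-HIT | VC []
  [2] addr=0x24 blk=9 s=1: L1-HIT | VC []
  [3] addr=0xc blk=3 s=1: MISS | VC [9]
  [4] addr=0x25 blk=9 s=1: VC-HIT | VC [3]
  [5] addr=0x26 blk=9 s=1: L1-HIT | VC [3]
  [6] addr=0x27 blk=9 s=1: L1-HIT | VC [3]
  [7] addr=0x27 blk=9 s=1: L1-HIT | VC [3]
  [8] addr=0x26 blk=9 s=1: L1-HIT | VC [3]
  [9] addr=0x26 blk=9 s=1: L1-HIT | VC [3]
  [10] addr=0xf blk=3 s=1: VC-HIT | VC [9]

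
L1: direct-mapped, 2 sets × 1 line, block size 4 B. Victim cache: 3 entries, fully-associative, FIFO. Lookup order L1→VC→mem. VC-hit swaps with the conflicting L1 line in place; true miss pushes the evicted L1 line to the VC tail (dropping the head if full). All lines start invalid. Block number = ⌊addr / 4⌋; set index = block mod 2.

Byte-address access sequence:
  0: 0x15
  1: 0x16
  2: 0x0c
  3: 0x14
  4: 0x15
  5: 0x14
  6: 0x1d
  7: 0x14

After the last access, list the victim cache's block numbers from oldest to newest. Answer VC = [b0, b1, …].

0: 0x15 (blk 5, set 1) → MISS  vc=[]
1: 0x16 (blk 5, set 1) → L1-HIT  vc=[]
2: 0xc (blk 3, set 1) → MISS  vc=[5]
3: 0x14 (blk 5, set 1) → VC-HIT  vc=[3]
4: 0x15 (blk 5, set 1) → L1-HIT  vc=[3]
5: 0x14 (blk 5, set 1) → L1-HIT  vc=[3]
6: 0x1d (blk 7, set 1) → MISS  vc=[3, 5]
7: 0x14 (blk 5, set 1) → VC-HIT  vc=[3, 7]

VC = [3, 7]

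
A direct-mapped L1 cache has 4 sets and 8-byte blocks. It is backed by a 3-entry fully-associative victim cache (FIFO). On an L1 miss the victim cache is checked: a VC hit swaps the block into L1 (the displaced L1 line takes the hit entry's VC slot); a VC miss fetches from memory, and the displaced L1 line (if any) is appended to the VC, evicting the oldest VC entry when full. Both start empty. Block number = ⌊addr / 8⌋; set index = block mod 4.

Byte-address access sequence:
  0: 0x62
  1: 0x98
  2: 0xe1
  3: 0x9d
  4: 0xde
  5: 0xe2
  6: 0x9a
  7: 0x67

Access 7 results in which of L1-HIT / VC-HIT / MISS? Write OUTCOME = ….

#0 0x62→b12/s0 MISS; vc=[]
#1 0x98→b19/s3 MISS; vc=[]
#2 0xe1→b28/s0 MISS; vc=[12]
#3 0x9d→b19/s3 L1-HIT; vc=[12]
#4 0xde→b27/s3 MISS; vc=[12,19]
#5 0xe2→b28/s0 L1-HIT; vc=[12,19]
#6 0x9a→b19/s3 VC-HIT; vc=[12,27]
#7 0x67→b12/s0 VC-HIT; vc=[28,27]

OUTCOME = VC-HIT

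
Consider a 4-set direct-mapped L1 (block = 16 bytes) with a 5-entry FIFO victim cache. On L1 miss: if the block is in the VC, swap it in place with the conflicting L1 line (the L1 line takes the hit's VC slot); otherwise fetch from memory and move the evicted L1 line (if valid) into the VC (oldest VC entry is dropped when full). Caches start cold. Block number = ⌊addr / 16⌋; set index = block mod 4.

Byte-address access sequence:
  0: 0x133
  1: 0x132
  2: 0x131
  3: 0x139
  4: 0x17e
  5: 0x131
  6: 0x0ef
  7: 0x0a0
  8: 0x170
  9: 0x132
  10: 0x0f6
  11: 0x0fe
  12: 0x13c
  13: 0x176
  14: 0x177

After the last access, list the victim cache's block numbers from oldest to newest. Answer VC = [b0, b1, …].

  [0] addr=0x133 blk=19 s=3: MISS | VC []
  [1] addr=0x132 blk=19 s=3: L1-HIT | VC []
  [2] addr=0x131 blk=19 s=3: L1-HIT | VC []
  [3] addr=0x139 blk=19 s=3: L1-HIT | VC []
  [4] addr=0x17e blk=23 s=3: MISS | VC [19]
  [5] addr=0x131 blk=19 s=3: VC-HIT | VC [23]
  [6] addr=0xef blk=14 s=2: MISS | VC [23]
  [7] addr=0xa0 blk=10 s=2: MISS | VC [23, 14]
  [8] addr=0x170 blk=23 s=3: VC-HIT | VC [19, 14]
  [9] addr=0x132 blk=19 s=3: VC-HIT | VC [23, 14]
  [10] addr=0xf6 blk=15 s=3: MISS | VC [23, 14, 19]
  [11] addr=0xfe blk=15 s=3: L1-HIT | VC [23, 14, 19]
  [12] addr=0x13c blk=19 s=3: VC-HIT | VC [23, 14, 15]
  [13] addr=0x176 blk=23 s=3: VC-HIT | VC [19, 14, 15]
  [14] addr=0x177 blk=23 s=3: L1-HIT | VC [19, 14, 15]

VC = [19, 14, 15]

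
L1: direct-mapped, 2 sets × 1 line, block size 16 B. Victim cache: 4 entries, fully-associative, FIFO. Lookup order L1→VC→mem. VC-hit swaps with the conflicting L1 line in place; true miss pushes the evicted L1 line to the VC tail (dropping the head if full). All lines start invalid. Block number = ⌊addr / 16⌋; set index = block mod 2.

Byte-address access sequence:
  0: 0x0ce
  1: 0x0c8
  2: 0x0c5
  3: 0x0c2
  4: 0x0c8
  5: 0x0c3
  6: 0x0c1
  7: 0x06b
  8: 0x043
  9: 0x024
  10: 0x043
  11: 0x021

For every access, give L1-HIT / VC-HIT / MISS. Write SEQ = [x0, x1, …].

SEQ = [MISS, L1-HIT, L1-HIT, L1-HIT, L1-HIT, L1-HIT, L1-HIT, MISS, MISS, MISS, VC-HIT, VC-HIT]

#0 0xce→b12/s0 MISS; vc=[]
#1 0xc8→b12/s0 L1-HIT; vc=[]
#2 0xc5→b12/s0 L1-HIT; vc=[]
#3 0xc2→b12/s0 L1-HIT; vc=[]
#4 0xc8→b12/s0 L1-HIT; vc=[]
#5 0xc3→b12/s0 L1-HIT; vc=[]
#6 0xc1→b12/s0 L1-HIT; vc=[]
#7 0x6b→b6/s0 MISS; vc=[12]
#8 0x43→b4/s0 MISS; vc=[12,6]
#9 0x24→b2/s0 MISS; vc=[12,6,4]
#10 0x43→b4/s0 VC-HIT; vc=[12,6,2]
#11 0x21→b2/s0 VC-HIT; vc=[12,6,4]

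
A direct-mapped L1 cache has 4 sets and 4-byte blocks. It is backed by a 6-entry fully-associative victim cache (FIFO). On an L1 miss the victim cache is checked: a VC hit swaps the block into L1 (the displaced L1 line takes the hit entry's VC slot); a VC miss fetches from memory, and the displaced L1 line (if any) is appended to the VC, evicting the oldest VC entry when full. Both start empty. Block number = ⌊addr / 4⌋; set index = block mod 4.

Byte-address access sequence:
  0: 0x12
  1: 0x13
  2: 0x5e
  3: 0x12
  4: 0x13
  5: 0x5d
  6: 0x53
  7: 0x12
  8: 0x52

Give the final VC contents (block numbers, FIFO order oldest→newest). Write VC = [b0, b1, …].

VC = [4]

  [0] addr=0x12 blk=4 s=0: MISS | VC []
  [1] addr=0x13 blk=4 s=0: L1-HIT | VC []
  [2] addr=0x5e blk=23 s=3: MISS | VC []
  [3] addr=0x12 blk=4 s=0: L1-HIT | VC []
  [4] addr=0x13 blk=4 s=0: L1-HIT | VC []
  [5] addr=0x5d blk=23 s=3: L1-HIT | VC []
  [6] addr=0x53 blk=20 s=0: MISS | VC [4]
  [7] addr=0x12 blk=4 s=0: VC-HIT | VC [20]
  [8] addr=0x52 blk=20 s=0: VC-HIT | VC [4]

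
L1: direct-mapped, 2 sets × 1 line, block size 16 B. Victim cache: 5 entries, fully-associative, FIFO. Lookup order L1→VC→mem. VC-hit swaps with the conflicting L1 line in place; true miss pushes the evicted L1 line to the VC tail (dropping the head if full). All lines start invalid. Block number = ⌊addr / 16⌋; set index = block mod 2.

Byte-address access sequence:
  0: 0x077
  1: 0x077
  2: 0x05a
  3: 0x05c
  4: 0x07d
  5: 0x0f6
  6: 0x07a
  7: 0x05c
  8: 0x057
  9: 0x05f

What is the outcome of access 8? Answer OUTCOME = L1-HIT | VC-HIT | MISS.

OUTCOME = L1-HIT

  [0] addr=0x77 blk=7 s=1: MISS | VC []
  [1] addr=0x77 blk=7 s=1: L1-HIT | VC []
  [2] addr=0x5a blk=5 s=1: MISS | VC [7]
  [3] addr=0x5c blk=5 s=1: L1-HIT | VC [7]
  [4] addr=0x7d blk=7 s=1: VC-HIT | VC [5]
  [5] addr=0xf6 blk=15 s=1: MISS | VC [5, 7]
  [6] addr=0x7a blk=7 s=1: VC-HIT | VC [5, 15]
  [7] addr=0x5c blk=5 s=1: VC-HIT | VC [7, 15]
  [8] addr=0x57 blk=5 s=1: L1-HIT | VC [7, 15]
  [9] addr=0x5f blk=5 s=1: L1-HIT | VC [7, 15]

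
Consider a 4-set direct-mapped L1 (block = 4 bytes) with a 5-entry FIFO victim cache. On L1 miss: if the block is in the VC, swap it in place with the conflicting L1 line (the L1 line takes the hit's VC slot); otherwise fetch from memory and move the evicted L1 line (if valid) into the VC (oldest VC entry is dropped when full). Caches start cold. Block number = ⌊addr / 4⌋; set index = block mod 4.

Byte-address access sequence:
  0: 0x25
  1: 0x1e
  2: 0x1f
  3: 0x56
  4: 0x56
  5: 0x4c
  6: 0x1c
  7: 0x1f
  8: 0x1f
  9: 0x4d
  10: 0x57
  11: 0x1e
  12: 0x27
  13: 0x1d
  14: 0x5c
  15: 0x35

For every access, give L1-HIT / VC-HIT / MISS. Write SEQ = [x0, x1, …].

SEQ = [MISS, MISS, L1-HIT, MISS, L1-HIT, MISS, VC-HIT, L1-HIT, L1-HIT, VC-HIT, L1-HIT, VC-HIT, VC-HIT, L1-HIT, MISS, MISS]

#0 0x25→b9/s1 MISS; vc=[]
#1 0x1e→b7/s3 MISS; vc=[]
#2 0x1f→b7/s3 L1-HIT; vc=[]
#3 0x56→b21/s1 MISS; vc=[9]
#4 0x56→b21/s1 L1-HIT; vc=[9]
#5 0x4c→b19/s3 MISS; vc=[9,7]
#6 0x1c→b7/s3 VC-HIT; vc=[9,19]
#7 0x1f→b7/s3 L1-HIT; vc=[9,19]
#8 0x1f→b7/s3 L1-HIT; vc=[9,19]
#9 0x4d→b19/s3 VC-HIT; vc=[9,7]
#10 0x57→b21/s1 L1-HIT; vc=[9,7]
#11 0x1e→b7/s3 VC-HIT; vc=[9,19]
#12 0x27→b9/s1 VC-HIT; vc=[21,19]
#13 0x1d→b7/s3 L1-HIT; vc=[21,19]
#14 0x5c→b23/s3 MISS; vc=[21,19,7]
#15 0x35→b13/s1 MISS; vc=[21,19,7,9]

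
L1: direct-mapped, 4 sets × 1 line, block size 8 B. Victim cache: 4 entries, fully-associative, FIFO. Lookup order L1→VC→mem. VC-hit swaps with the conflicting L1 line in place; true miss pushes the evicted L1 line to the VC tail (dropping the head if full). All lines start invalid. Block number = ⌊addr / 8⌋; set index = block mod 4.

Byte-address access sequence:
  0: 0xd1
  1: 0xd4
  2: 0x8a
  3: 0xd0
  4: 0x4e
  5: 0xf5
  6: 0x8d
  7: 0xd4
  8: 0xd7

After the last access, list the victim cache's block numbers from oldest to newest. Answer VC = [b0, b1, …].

VC = [9, 30]

  [0] addr=0xd1 blk=26 s=2: MISS | VC []
  [1] addr=0xd4 blk=26 s=2: L1-HIT | VC []
  [2] addr=0x8a blk=17 s=1: MISS | VC []
  [3] addr=0xd0 blk=26 s=2: L1-HIT | VC []
  [4] addr=0x4e blk=9 s=1: MISS | VC [17]
  [5] addr=0xf5 blk=30 s=2: MISS | VC [17, 26]
  [6] addr=0x8d blk=17 s=1: VC-HIT | VC [9, 26]
  [7] addr=0xd4 blk=26 s=2: VC-HIT | VC [9, 30]
  [8] addr=0xd7 blk=26 s=2: L1-HIT | VC [9, 30]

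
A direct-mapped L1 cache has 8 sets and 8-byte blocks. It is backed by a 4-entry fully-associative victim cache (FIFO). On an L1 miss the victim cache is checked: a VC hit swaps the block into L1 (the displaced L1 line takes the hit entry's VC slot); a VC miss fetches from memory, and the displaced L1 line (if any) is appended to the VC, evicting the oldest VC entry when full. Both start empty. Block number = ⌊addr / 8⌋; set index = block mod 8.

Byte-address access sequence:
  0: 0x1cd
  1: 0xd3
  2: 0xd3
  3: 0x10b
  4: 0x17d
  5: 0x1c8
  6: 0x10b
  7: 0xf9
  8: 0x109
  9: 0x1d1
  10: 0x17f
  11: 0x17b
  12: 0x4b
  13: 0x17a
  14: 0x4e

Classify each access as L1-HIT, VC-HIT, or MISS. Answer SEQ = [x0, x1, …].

SEQ = [MISS, MISS, L1-HIT, MISS, MISS, VC-HIT, VC-HIT, MISS, L1-HIT, MISS, VC-HIT, L1-HIT, MISS, L1-HIT, L1-HIT]

#0 0x1cd→b57/s1 MISS; vc=[]
#1 0xd3→b26/s2 MISS; vc=[]
#2 0xd3→b26/s2 L1-HIT; vc=[]
#3 0x10b→b33/s1 MISS; vc=[57]
#4 0x17d→b47/s7 MISS; vc=[57]
#5 0x1c8→b57/s1 VC-HIT; vc=[33]
#6 0x10b→b33/s1 VC-HIT; vc=[57]
#7 0xf9→b31/s7 MISS; vc=[57,47]
#8 0x109→b33/s1 L1-HIT; vc=[57,47]
#9 0x1d1→b58/s2 MISS; vc=[57,47,26]
#10 0x17f→b47/s7 VC-HIT; vc=[57,31,26]
#11 0x17b→b47/s7 L1-HIT; vc=[57,31,26]
#12 0x4b→b9/s1 MISS; vc=[57,31,26,33]
#13 0x17a→b47/s7 L1-HIT; vc=[57,31,26,33]
#14 0x4e→b9/s1 L1-HIT; vc=[57,31,26,33]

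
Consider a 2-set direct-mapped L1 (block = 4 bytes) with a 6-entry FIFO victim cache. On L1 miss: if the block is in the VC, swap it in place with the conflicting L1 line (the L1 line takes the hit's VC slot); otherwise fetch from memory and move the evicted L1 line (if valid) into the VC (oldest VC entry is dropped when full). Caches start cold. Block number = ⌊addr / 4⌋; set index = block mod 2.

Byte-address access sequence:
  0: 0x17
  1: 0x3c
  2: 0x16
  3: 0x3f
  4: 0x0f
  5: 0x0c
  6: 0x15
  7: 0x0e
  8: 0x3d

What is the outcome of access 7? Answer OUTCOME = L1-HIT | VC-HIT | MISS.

  [0] addr=0x17 blk=5 s=1: MISS | VC []
  [1] addr=0x3c blk=15 s=1: MISS | VC [5]
  [2] addr=0x16 blk=5 s=1: VC-HIT | VC [15]
  [3] addr=0x3f blk=15 s=1: VC-HIT | VC [5]
  [4] addr=0xf blk=3 s=1: MISS | VC [5, 15]
  [5] addr=0xc blk=3 s=1: L1-HIT | VC [5, 15]
  [6] addr=0x15 blk=5 s=1: VC-HIT | VC [3, 15]
  [7] addr=0xe blk=3 s=1: VC-HIT | VC [5, 15]
  [8] addr=0x3d blk=15 s=1: VC-HIT | VC [5, 3]

OUTCOME = VC-HIT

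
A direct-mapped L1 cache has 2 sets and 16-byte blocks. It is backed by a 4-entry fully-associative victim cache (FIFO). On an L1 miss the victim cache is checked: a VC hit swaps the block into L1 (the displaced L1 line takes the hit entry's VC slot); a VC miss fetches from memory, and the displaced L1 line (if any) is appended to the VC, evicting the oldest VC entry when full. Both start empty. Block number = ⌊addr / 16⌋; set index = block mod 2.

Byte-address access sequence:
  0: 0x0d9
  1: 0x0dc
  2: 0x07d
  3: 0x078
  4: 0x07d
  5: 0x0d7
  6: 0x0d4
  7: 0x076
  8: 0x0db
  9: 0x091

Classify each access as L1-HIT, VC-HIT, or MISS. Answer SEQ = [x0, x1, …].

#0 0xd9→b13/s1 MISS; vc=[]
#1 0xdc→b13/s1 L1-HIT; vc=[]
#2 0x7d→b7/s1 MISS; vc=[13]
#3 0x78→b7/s1 L1-HIT; vc=[13]
#4 0x7d→b7/s1 L1-HIT; vc=[13]
#5 0xd7→b13/s1 VC-HIT; vc=[7]
#6 0xd4→b13/s1 L1-HIT; vc=[7]
#7 0x76→b7/s1 VC-HIT; vc=[13]
#8 0xdb→b13/s1 VC-HIT; vc=[7]
#9 0x91→b9/s1 MISS; vc=[7,13]

SEQ = [MISS, L1-HIT, MISS, L1-HIT, L1-HIT, VC-HIT, L1-HIT, VC-HIT, VC-HIT, MISS]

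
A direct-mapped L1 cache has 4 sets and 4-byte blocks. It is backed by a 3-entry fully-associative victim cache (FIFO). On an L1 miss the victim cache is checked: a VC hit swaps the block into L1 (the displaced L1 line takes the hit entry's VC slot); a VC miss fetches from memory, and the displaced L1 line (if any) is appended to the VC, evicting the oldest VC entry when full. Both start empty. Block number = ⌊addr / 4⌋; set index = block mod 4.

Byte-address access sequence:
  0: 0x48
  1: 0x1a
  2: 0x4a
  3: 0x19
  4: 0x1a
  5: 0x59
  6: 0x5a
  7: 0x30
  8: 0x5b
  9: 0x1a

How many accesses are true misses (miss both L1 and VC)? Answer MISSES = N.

  [0] addr=0x48 blk=18 s=2: MISS | VC []
  [1] addr=0x1a blk=6 s=2: MISS | VC [18]
  [2] addr=0x4a blk=18 s=2: VC-HIT | VC [6]
  [3] addr=0x19 blk=6 s=2: VC-HIT | VC [18]
  [4] addr=0x1a blk=6 s=2: L1-HIT | VC [18]
  [5] addr=0x59 blk=22 s=2: MISS | VC [18, 6]
  [6] addr=0x5a blk=22 s=2: L1-HIT | VC [18, 6]
  [7] addr=0x30 blk=12 s=0: MISS | VC [18, 6]
  [8] addr=0x5b blk=22 s=2: L1-HIT | VC [18, 6]
  [9] addr=0x1a blk=6 s=2: VC-HIT | VC [18, 22]

MISSES = 4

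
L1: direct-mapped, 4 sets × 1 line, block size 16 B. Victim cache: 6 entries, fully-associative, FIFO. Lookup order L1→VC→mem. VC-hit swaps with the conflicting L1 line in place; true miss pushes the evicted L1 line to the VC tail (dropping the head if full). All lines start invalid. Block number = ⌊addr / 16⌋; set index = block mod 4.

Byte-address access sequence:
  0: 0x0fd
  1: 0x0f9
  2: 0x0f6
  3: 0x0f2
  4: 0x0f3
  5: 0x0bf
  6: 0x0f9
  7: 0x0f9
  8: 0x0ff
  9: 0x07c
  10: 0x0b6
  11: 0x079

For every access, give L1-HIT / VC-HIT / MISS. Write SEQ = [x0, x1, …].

0: 0xfd (blk 15, set 3) → MISS  vc=[]
1: 0xf9 (blk 15, set 3) → L1-HIT  vc=[]
2: 0xf6 (blk 15, set 3) → L1-HIT  vc=[]
3: 0xf2 (blk 15, set 3) → L1-HIT  vc=[]
4: 0xf3 (blk 15, set 3) → L1-HIT  vc=[]
5: 0xbf (blk 11, set 3) → MISS  vc=[15]
6: 0xf9 (blk 15, set 3) → VC-HIT  vc=[11]
7: 0xf9 (blk 15, set 3) → L1-HIT  vc=[11]
8: 0xff (blk 15, set 3) → L1-HIT  vc=[11]
9: 0x7c (blk 7, set 3) → MISS  vc=[11, 15]
10: 0xb6 (blk 11, set 3) → VC-HIT  vc=[7, 15]
11: 0x79 (blk 7, set 3) → VC-HIT  vc=[11, 15]

SEQ = [MISS, L1-HIT, L1-HIT, L1-HIT, L1-HIT, MISS, VC-HIT, L1-HIT, L1-HIT, MISS, VC-HIT, VC-HIT]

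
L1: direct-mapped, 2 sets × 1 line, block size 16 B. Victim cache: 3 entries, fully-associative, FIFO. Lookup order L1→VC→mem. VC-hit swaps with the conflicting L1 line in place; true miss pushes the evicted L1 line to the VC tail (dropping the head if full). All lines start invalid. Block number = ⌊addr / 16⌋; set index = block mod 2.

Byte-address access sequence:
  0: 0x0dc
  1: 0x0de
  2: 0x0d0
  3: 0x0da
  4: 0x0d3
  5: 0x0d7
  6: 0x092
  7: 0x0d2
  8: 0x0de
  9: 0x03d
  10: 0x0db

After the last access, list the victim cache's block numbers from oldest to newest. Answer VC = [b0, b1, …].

  [0] addr=0xdc blk=13 s=1: MISS | VC []
  [1] addr=0xde blk=13 s=1: L1-HIT | VC []
  [2] addr=0xd0 blk=13 s=1: L1-HIT | VC []
  [3] addr=0xda blk=13 s=1: L1-HIT | VC []
  [4] addr=0xd3 blk=13 s=1: L1-HIT | VC []
  [5] addr=0xd7 blk=13 s=1: L1-HIT | VC []
  [6] addr=0x92 blk=9 s=1: MISS | VC [13]
  [7] addr=0xd2 blk=13 s=1: VC-HIT | VC [9]
  [8] addr=0xde blk=13 s=1: L1-HIT | VC [9]
  [9] addr=0x3d blk=3 s=1: MISS | VC [9, 13]
  [10] addr=0xdb blk=13 s=1: VC-HIT | VC [9, 3]

VC = [9, 3]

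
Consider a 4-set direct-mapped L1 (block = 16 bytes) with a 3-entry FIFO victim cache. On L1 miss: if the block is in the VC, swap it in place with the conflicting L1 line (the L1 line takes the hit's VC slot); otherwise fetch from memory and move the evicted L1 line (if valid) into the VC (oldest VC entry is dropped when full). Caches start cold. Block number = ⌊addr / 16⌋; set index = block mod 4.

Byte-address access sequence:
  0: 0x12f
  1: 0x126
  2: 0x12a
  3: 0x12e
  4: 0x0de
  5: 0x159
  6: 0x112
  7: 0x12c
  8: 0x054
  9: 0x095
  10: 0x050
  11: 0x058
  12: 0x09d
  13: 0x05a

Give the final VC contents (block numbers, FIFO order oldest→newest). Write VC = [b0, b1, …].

VC = [21, 17, 9]

#0 0x12f→b18/s2 MISS; vc=[]
#1 0x126→b18/s2 L1-HIT; vc=[]
#2 0x12a→b18/s2 L1-HIT; vc=[]
#3 0x12e→b18/s2 L1-HIT; vc=[]
#4 0xde→b13/s1 MISS; vc=[]
#5 0x159→b21/s1 MISS; vc=[13]
#6 0x112→b17/s1 MISS; vc=[13,21]
#7 0x12c→b18/s2 L1-HIT; vc=[13,21]
#8 0x54→b5/s1 MISS; vc=[13,21,17]
#9 0x95→b9/s1 MISS; vc=[21,17,5]
#10 0x50→b5/s1 VC-HIT; vc=[21,17,9]
#11 0x58→b5/s1 L1-HIT; vc=[21,17,9]
#12 0x9d→b9/s1 VC-HIT; vc=[21,17,5]
#13 0x5a→b5/s1 VC-HIT; vc=[21,17,9]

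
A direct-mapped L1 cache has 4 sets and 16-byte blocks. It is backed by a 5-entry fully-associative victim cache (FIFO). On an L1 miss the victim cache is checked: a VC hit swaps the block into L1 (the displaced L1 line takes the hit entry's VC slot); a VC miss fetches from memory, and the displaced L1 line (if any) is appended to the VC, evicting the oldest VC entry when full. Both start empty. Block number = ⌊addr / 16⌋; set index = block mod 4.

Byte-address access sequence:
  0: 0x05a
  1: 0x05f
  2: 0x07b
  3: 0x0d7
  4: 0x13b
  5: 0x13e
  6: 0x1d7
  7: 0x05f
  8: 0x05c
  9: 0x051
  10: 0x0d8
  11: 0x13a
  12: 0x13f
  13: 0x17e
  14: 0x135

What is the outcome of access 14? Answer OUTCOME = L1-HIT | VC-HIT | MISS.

  [0] addr=0x5a blk=5 s=1: MISS | VC []
  [1] addr=0x5f blk=5 s=1: L1-HIT | VC []
  [2] addr=0x7b blk=7 s=3: MISS | VC []
  [3] addr=0xd7 blk=13 s=1: MISS | VC [5]
  [4] addr=0x13b blk=19 s=3: MISS | VC [5, 7]
  [5] addr=0x13e blk=19 s=3: L1-HIT | VC [5, 7]
  [6] addr=0x1d7 blk=29 s=1: MISS | VC [5, 7, 13]
  [7] addr=0x5f blk=5 s=1: VC-HIT | VC [29, 7, 13]
  [8] addr=0x5c blk=5 s=1: L1-HIT | VC [29, 7, 13]
  [9] addr=0x51 blk=5 s=1: L1-HIT | VC [29, 7, 13]
  [10] addr=0xd8 blk=13 s=1: VC-HIT | VC [29, 7, 5]
  [11] addr=0x13a blk=19 s=3: L1-HIT | VC [29, 7, 5]
  [12] addr=0x13f blk=19 s=3: L1-HIT | VC [29, 7, 5]
  [13] addr=0x17e blk=23 s=3: MISS | VC [29, 7, 5, 19]
  [14] addr=0x135 blk=19 s=3: VC-HIT | VC [29, 7, 5, 23]

OUTCOME = VC-HIT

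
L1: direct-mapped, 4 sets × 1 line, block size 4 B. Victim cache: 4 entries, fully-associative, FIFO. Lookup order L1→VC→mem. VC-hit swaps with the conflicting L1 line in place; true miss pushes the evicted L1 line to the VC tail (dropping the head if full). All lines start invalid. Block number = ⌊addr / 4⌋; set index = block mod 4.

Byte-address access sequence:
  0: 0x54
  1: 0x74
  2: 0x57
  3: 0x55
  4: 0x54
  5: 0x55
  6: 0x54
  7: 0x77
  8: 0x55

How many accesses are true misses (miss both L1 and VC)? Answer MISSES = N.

MISSES = 2

#0 0x54→b21/s1 MISS; vc=[]
#1 0x74→b29/s1 MISS; vc=[21]
#2 0x57→b21/s1 VC-HIT; vc=[29]
#3 0x55→b21/s1 L1-HIT; vc=[29]
#4 0x54→b21/s1 L1-HIT; vc=[29]
#5 0x55→b21/s1 L1-HIT; vc=[29]
#6 0x54→b21/s1 L1-HIT; vc=[29]
#7 0x77→b29/s1 VC-HIT; vc=[21]
#8 0x55→b21/s1 VC-HIT; vc=[29]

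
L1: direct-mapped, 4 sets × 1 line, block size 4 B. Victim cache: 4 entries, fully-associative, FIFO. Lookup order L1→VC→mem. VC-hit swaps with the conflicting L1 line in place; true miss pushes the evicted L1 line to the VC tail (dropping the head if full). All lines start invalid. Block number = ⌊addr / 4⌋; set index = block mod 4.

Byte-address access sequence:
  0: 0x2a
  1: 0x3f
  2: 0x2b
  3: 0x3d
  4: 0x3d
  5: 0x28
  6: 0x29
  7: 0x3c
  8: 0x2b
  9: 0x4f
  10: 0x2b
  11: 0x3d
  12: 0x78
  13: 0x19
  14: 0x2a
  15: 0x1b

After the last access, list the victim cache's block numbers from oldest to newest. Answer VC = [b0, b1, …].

0: 0x2a (blk 10, set 2) → MISS  vc=[]
1: 0x3f (blk 15, set 3) → MISS  vc=[]
2: 0x2b (blk 10, set 2) → L1-HIT  vc=[]
3: 0x3d (blk 15, set 3) → L1-HIT  vc=[]
4: 0x3d (blk 15, set 3) → L1-HIT  vc=[]
5: 0x28 (blk 10, set 2) → L1-HIT  vc=[]
6: 0x29 (blk 10, set 2) → L1-HIT  vc=[]
7: 0x3c (blk 15, set 3) → L1-HIT  vc=[]
8: 0x2b (blk 10, set 2) → L1-HIT  vc=[]
9: 0x4f (blk 19, set 3) → MISS  vc=[15]
10: 0x2b (blk 10, set 2) → L1-HIT  vc=[15]
11: 0x3d (blk 15, set 3) → VC-HIT  vc=[19]
12: 0x78 (blk 30, set 2) → MISS  vc=[19, 10]
13: 0x19 (blk 6, set 2) → MISS  vc=[19, 10, 30]
14: 0x2a (blk 10, set 2) → VC-HIT  vc=[19, 6, 30]
15: 0x1b (blk 6, set 2) → VC-HIT  vc=[19, 10, 30]

VC = [19, 10, 30]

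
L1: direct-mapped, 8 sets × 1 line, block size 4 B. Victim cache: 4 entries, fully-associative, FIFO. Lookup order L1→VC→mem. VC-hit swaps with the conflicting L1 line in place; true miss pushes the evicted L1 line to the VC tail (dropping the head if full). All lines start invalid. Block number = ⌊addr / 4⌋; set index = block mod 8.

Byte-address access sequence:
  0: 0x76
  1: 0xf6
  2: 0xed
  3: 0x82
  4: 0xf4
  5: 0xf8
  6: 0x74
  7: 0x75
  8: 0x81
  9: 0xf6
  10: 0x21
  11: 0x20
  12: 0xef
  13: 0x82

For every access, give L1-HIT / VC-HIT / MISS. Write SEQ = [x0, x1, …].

SEQ = [MISS, MISS, MISS, MISS, L1-HIT, MISS, VC-HIT, L1-HIT, L1-HIT, VC-HIT, MISS, L1-HIT, L1-HIT, VC-HIT]

  [0] addr=0x76 blk=29 s=5: MISS | VC []
  [1] addr=0xf6 blk=61 s=5: MISS | VC [29]
  [2] addr=0xed blk=59 s=3: MISS | VC [29]
  [3] addr=0x82 blk=32 s=0: MISS | VC [29]
  [4] addr=0xf4 blk=61 s=5: L1-HIT | VC [29]
  [5] addr=0xf8 blk=62 s=6: MISS | VC [29]
  [6] addr=0x74 blk=29 s=5: VC-HIT | VC [61]
  [7] addr=0x75 blk=29 s=5: L1-HIT | VC [61]
  [8] addr=0x81 blk=32 s=0: L1-HIT | VC [61]
  [9] addr=0xf6 blk=61 s=5: VC-HIT | VC [29]
  [10] addr=0x21 blk=8 s=0: MISS | VC [29, 32]
  [11] addr=0x20 blk=8 s=0: L1-HIT | VC [29, 32]
  [12] addr=0xef blk=59 s=3: L1-HIT | VC [29, 32]
  [13] addr=0x82 blk=32 s=0: VC-HIT | VC [29, 8]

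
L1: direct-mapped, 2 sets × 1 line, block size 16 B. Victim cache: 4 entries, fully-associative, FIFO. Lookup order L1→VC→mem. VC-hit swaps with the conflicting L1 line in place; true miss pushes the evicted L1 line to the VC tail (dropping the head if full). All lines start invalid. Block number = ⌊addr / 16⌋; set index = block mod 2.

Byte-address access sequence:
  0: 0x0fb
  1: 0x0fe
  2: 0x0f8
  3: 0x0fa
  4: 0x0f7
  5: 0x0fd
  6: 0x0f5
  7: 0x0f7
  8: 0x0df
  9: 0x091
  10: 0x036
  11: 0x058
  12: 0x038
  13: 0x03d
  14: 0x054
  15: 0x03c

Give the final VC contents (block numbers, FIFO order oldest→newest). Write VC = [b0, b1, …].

VC = [15, 13, 9, 5]

0: 0xfb (blk 15, set 1) → MISS  vc=[]
1: 0xfe (blk 15, set 1) → L1-HIT  vc=[]
2: 0xf8 (blk 15, set 1) → L1-HIT  vc=[]
3: 0xfa (blk 15, set 1) → L1-HIT  vc=[]
4: 0xf7 (blk 15, set 1) → L1-HIT  vc=[]
5: 0xfd (blk 15, set 1) → L1-HIT  vc=[]
6: 0xf5 (blk 15, set 1) → L1-HIT  vc=[]
7: 0xf7 (blk 15, set 1) → L1-HIT  vc=[]
8: 0xdf (blk 13, set 1) → MISS  vc=[15]
9: 0x91 (blk 9, set 1) → MISS  vc=[15, 13]
10: 0x36 (blk 3, set 1) → MISS  vc=[15, 13, 9]
11: 0x58 (blk 5, set 1) → MISS  vc=[15, 13, 9, 3]
12: 0x38 (blk 3, set 1) → VC-HIT  vc=[15, 13, 9, 5]
13: 0x3d (blk 3, set 1) → L1-HIT  vc=[15, 13, 9, 5]
14: 0x54 (blk 5, set 1) → VC-HIT  vc=[15, 13, 9, 3]
15: 0x3c (blk 3, set 1) → VC-HIT  vc=[15, 13, 9, 5]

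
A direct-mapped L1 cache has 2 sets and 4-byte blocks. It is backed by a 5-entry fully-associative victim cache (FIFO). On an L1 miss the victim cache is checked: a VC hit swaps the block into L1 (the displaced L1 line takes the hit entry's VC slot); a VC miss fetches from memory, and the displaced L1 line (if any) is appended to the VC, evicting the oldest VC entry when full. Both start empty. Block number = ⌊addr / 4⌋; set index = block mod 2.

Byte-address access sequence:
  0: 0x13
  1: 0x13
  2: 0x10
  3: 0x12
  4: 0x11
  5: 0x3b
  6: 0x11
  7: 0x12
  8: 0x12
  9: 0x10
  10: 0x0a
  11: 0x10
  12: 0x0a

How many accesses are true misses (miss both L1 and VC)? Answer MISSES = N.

MISSES = 3

0: 0x13 (blk 4, set 0) → MISS  vc=[]
1: 0x13 (blk 4, set 0) → L1-HIT  vc=[]
2: 0x10 (blk 4, set 0) → L1-HIT  vc=[]
3: 0x12 (blk 4, set 0) → L1-HIT  vc=[]
4: 0x11 (blk 4, set 0) → L1-HIT  vc=[]
5: 0x3b (blk 14, set 0) → MISS  vc=[4]
6: 0x11 (blk 4, set 0) → VC-HIT  vc=[14]
7: 0x12 (blk 4, set 0) → L1-HIT  vc=[14]
8: 0x12 (blk 4, set 0) → L1-HIT  vc=[14]
9: 0x10 (blk 4, set 0) → L1-HIT  vc=[14]
10: 0xa (blk 2, set 0) → MISS  vc=[14, 4]
11: 0x10 (blk 4, set 0) → VC-HIT  vc=[14, 2]
12: 0xa (blk 2, set 0) → VC-HIT  vc=[14, 4]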